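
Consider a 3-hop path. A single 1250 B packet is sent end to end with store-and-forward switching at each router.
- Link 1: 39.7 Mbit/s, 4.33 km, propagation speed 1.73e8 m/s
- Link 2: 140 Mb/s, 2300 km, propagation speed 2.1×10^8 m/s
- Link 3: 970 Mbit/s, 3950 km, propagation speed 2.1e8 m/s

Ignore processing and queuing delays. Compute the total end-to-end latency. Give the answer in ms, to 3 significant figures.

L = 1250 × 8 = 10000 bits.
Transmission delays (L/R per hop): 0.251889, 0.0714286, 0.0103093 ms; sum = 0.333627 ms.
Propagation delays (d/s per hop): 0.0250289, 10.9524, 18.8095 ms; sum = 29.7869 ms.
End-to-end = 30.1 ms.

30.1 ms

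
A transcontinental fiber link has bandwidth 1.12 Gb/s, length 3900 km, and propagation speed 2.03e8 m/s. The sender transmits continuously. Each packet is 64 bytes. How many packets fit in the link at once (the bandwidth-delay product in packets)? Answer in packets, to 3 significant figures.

42000 packets

Propagation delay = 3900000 / 2.03e+08 = 0.0192118 s.
BDP = R × t_prop = 1120000000 × 0.0192118 = 21517200 bits.
In packets of 512 bits: 42000 packets.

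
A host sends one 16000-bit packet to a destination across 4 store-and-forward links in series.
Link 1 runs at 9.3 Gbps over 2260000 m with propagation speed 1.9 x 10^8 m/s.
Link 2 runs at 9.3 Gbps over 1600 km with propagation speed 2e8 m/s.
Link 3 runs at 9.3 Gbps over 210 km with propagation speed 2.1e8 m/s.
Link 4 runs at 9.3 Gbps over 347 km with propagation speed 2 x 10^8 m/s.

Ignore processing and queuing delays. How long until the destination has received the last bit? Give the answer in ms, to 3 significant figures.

22.6 ms

Transmission delay per hop = L/R = 16000/9300000000 = 0.00172043 ms; 4 hops → 0.00688172 ms.
Propagation delays (d/s per hop): 11.8947, 8, 1, 1.735 ms; sum = 22.6297 ms.
End-to-end = 22.6 ms.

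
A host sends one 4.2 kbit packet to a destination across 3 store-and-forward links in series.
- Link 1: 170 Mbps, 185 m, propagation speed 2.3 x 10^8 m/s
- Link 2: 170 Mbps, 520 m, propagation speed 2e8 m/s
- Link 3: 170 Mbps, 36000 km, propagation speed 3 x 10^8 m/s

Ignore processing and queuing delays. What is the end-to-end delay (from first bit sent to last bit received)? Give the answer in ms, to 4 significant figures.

L = 4200 bits.
Transmission delay per hop = L/R = 4200/170000000 = 0.0247059 ms; 3 hops → 0.0741176 ms.
Propagation delays (d/s per hop): 0.000804348, 0.0026, 120 ms; sum = 120.003 ms.
End-to-end = 120.1 ms.

120.1 ms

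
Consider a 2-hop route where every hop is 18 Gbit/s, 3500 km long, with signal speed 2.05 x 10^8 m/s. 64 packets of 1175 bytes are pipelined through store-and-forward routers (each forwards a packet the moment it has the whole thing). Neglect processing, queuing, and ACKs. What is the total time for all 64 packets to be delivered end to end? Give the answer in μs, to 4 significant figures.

Per-hop transmission t_tx = L/R = 9400/18000000000 = 0.522222 μs.
Per-hop propagation t_prop = 3500000/2.05e+08 = 17073.2 μs.
Pipeline fill: first packet needs 2·t_tx to clear all hops; remaining 63 packets each add one t_tx.
Total = (2+64-1)·t_tx + 2·t_prop = 65·0.522222 + 2·17073.2 = 34180 μs.

34180 μs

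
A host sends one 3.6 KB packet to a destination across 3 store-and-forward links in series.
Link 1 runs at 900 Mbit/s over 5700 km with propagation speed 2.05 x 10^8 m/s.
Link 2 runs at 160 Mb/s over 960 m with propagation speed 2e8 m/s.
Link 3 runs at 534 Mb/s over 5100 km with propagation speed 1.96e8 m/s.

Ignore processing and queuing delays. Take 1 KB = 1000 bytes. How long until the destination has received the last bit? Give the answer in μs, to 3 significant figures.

L = 28800 bits.
Transmission delays (L/R per hop): 32, 180, 53.9326 μs; sum = 265.933 μs.
Propagation delays (d/s per hop): 27804.9, 4.8, 26020.4 μs; sum = 53830.1 μs.
End-to-end = 54100 μs.

54100 μs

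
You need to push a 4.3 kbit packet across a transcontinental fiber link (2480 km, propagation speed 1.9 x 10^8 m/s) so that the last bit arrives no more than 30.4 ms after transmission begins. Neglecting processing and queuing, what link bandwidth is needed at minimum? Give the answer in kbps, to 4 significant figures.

Propagation delay = 2480000 / 190000000 = 13.0526 ms.
Transmission budget = 30.4 − 13.0526 = 17.3474 ms.
R ≥ L / t_tx = 4300 bits / 0.0173474 s = 247.9 kbps.

247.9 kbps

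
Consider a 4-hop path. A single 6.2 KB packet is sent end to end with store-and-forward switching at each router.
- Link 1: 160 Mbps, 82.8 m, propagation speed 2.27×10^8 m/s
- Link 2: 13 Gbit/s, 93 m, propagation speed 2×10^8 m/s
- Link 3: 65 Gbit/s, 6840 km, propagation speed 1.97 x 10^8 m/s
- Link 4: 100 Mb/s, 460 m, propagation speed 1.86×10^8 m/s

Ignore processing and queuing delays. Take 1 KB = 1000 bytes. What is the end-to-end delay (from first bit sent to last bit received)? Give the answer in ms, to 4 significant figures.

35.53 ms

L = 49600 bits.
Transmission delays (L/R per hop): 0.31, 0.00381538, 0.000763077, 0.496 ms; sum = 0.810578 ms.
Propagation delays (d/s per hop): 0.000364758, 0.000465, 34.7208, 0.00247312 ms; sum = 34.7241 ms.
End-to-end = 35.53 ms.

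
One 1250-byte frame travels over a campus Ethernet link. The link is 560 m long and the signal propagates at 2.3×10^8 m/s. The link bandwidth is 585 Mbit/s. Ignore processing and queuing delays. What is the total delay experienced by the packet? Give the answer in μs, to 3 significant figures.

L = 1250 × 8 = 10000 bits.
Transmission delay = L/R = 10000 / 585000000 = 17.094 μs.
Propagation delay = d/s = 560 m / 2.3e+08 m/s = 2.43478 μs.
Total = 19.5 μs.

19.5 μs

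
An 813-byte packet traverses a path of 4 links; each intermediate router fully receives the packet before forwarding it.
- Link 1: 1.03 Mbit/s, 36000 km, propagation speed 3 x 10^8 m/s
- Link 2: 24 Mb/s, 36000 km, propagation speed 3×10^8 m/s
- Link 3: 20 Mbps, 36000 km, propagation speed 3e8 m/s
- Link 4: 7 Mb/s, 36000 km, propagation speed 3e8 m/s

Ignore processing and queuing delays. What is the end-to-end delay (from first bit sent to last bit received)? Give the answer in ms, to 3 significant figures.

488 ms

L = 813 × 8 = 6504 bits.
Transmission delays (L/R per hop): 6.31456, 0.271, 0.3252, 0.929143 ms; sum = 7.83991 ms.
Propagation delays (d/s per hop): 120, 120, 120, 120 ms; sum = 480 ms.
End-to-end = 488 ms.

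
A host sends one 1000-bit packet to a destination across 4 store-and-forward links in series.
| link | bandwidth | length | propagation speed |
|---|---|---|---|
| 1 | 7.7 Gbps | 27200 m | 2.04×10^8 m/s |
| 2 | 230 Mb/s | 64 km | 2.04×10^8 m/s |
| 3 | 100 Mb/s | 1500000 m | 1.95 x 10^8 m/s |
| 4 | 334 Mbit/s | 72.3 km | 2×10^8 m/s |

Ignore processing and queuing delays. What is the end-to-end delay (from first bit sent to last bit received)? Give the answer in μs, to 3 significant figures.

Transmission delays (L/R per hop): 0.12987, 4.34783, 10, 2.99401 μs; sum = 17.4717 μs.
Propagation delays (d/s per hop): 133.333, 313.725, 7692.31, 361.5 μs; sum = 8500.87 μs.
End-to-end = 8520 μs.

8520 μs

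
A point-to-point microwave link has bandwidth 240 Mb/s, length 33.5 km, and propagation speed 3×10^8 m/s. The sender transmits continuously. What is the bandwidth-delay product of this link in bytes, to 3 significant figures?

3350 bytes

Propagation delay = 33500 / 300000000 = 0.000111667 s.
BDP = R × t_prop = 240000000 × 0.000111667 = 26800 bits.
In bytes: 26800/8 = 3350 bytes.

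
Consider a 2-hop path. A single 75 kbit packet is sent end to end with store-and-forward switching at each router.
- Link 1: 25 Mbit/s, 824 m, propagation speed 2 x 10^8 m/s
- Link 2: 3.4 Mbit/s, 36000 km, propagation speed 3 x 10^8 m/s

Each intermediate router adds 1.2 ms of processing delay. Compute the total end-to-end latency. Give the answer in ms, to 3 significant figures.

L = 75000 bits.
Transmission delays (L/R per hop): 3, 22.0588 ms; sum = 25.0588 ms.
Propagation delays (d/s per hop): 0.00412, 120 ms; sum = 120.004 ms.
Processing at 1 router(s): 1 × 1.2 ms = 1.2 ms.
End-to-end = 146 ms.

146 ms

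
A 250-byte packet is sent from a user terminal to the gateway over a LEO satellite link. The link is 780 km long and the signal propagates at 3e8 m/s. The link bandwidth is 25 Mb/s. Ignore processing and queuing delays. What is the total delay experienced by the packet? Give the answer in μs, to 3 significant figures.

2680 μs

L = 250 × 8 = 2000 bits.
Transmission delay = L/R = 2000 / 25000000 = 80 μs.
Propagation delay = d/s = 780000 m / 300000000 m/s = 2600 μs.
Total = 2680 μs.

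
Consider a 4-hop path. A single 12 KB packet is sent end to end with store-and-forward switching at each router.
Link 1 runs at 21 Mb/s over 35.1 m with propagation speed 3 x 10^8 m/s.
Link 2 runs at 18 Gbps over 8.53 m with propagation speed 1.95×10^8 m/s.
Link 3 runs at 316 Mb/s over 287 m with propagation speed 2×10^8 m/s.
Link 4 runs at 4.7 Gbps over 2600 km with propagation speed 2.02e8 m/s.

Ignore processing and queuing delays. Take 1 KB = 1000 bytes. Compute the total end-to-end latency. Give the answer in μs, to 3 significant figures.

17800 μs

L = 96000 bits.
Transmission delays (L/R per hop): 4571.43, 5.33333, 303.797, 20.4255 μs; sum = 4900.98 μs.
Propagation delays (d/s per hop): 0.117, 0.0437436, 1.435, 12871.3 μs; sum = 12872.9 μs.
End-to-end = 17800 μs.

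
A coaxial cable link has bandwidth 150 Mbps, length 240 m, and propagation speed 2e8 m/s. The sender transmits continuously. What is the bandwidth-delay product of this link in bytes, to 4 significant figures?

22.50 bytes

Propagation delay = 240 / 200000000 = 1.2e-06 s.
BDP = R × t_prop = 150000000 × 1.2e-06 = 180 bits.
In bytes: 180/8 = 22.50 bytes.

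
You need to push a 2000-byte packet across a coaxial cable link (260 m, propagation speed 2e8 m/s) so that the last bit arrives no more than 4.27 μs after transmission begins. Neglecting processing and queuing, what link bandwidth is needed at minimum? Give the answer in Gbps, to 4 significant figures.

L = 16000 bits.
Propagation delay = 260 / 200000000 = 1.3 μs.
Transmission budget = 4.27 − 1.3 = 2.97 μs.
R ≥ L / t_tx = 16000 bits / 2.97e-06 s = 5.387 Gbps.

5.387 Gbps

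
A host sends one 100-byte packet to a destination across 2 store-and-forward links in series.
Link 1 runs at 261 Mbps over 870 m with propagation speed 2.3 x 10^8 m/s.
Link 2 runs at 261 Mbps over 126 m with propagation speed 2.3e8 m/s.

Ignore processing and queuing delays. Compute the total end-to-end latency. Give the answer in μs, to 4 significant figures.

10.46 μs

L = 100 × 8 = 800 bits.
Transmission delay per hop = L/R = 800/261000000 = 3.06513 μs; 2 hops → 6.13027 μs.
Propagation delays (d/s per hop): 3.78261, 0.547826 μs; sum = 4.33043 μs.
End-to-end = 10.46 μs.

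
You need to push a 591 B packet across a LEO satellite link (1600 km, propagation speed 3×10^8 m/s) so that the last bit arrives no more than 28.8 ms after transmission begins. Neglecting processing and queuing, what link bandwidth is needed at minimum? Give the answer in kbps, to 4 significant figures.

201.5 kbps

L = 4728 bits.
Propagation delay = 1600000 / 300000000 = 5.33333 ms.
Transmission budget = 28.8 − 5.33333 = 23.4667 ms.
R ≥ L / t_tx = 4728 bits / 0.0234667 s = 201.5 kbps.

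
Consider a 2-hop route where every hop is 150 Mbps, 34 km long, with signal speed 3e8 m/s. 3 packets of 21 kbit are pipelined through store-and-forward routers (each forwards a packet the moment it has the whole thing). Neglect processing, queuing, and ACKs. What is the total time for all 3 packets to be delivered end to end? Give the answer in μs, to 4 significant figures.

786.7 μs

Per-hop transmission t_tx = L/R = 21000/150000000 = 140 μs.
Per-hop propagation t_prop = 34000/300000000 = 113.333 μs.
Pipeline fill: first packet needs 2·t_tx to clear all hops; remaining 2 packets each add one t_tx.
Total = (2+3-1)·t_tx + 2·t_prop = 4·140 + 2·113.333 = 786.7 μs.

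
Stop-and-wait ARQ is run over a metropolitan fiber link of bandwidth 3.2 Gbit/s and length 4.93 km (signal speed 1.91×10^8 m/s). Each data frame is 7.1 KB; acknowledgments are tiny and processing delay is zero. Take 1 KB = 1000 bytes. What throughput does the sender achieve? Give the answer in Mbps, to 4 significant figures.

t_tx = L/R = 56800/3200000000 = 1.775e-05 s.
t_prop = 4930/191000000 = 2.58115e-05 s; RTT = 5.1623e-05 s.
Cycle = t_tx + RTT = 6.9373e-05 s.
Throughput = L / cycle = 56800 / 6.9373e-05 = 818.8 Mbps.

818.8 Mbps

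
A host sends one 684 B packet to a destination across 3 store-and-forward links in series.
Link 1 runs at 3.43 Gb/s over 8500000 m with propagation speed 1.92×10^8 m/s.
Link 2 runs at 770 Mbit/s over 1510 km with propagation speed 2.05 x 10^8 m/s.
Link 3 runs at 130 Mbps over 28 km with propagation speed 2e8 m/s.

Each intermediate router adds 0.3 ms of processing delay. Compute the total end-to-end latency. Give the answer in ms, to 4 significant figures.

52.43 ms

L = 684 × 8 = 5472 bits.
Transmission delays (L/R per hop): 0.00159534, 0.00710649, 0.0420923 ms; sum = 0.0507941 ms.
Propagation delays (d/s per hop): 44.2708, 7.36585, 0.14 ms; sum = 51.7767 ms.
Processing at 2 router(s): 2 × 0.3 ms = 0.6 ms.
End-to-end = 52.43 ms.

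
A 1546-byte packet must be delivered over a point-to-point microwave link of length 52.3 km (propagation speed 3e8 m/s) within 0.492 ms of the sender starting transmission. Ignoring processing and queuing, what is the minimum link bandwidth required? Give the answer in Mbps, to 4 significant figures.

38.93 Mbps

L = 12368 bits.
Propagation delay = 52300 / 300000000 = 0.174333 ms.
Transmission budget = 0.492 − 0.174333 = 0.317667 ms.
R ≥ L / t_tx = 12368 bits / 0.000317667 s = 38.93 Mbps.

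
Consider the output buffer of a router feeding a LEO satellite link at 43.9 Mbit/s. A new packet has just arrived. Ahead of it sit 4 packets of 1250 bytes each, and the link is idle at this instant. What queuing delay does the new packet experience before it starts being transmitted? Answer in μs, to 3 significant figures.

911 μs

Each queued packet: L/R = 10000/43900000 = 227.79 μs.
4 queued → 911.162 μs.
Queuing delay = 911 μs.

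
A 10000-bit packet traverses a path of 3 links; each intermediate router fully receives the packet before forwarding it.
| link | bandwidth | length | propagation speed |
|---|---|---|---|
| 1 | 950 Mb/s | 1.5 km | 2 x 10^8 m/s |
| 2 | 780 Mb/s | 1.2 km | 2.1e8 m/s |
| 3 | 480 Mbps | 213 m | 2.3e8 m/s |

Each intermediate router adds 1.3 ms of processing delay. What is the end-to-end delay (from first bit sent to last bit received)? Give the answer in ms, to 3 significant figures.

Transmission delays (L/R per hop): 0.0105263, 0.0128205, 0.0208333 ms; sum = 0.0441802 ms.
Propagation delays (d/s per hop): 0.0075, 0.00571429, 0.000926087 ms; sum = 0.0141404 ms.
Processing at 2 router(s): 2 × 1.3 ms = 2.6 ms.
End-to-end = 2.66 ms.

2.66 ms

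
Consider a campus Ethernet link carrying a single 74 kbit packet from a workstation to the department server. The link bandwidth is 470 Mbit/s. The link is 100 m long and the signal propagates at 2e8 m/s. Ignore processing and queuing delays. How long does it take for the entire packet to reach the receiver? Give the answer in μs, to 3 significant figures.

158 μs

L = 74000 bits.
Transmission delay = L/R = 74000 / 470000000 = 157.447 μs.
Propagation delay = d/s = 100 m / 200000000 m/s = 0.5 μs.
Total = 158 μs.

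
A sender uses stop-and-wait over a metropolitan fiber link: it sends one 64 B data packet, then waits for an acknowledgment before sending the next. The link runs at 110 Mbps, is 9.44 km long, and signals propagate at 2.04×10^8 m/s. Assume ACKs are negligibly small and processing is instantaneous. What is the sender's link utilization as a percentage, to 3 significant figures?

t_tx = L/R = 512/110000000 = 4.65455e-06 s.
t_prop = 9440/204000000 = 4.62745e-05 s; RTT = 9.2549e-05 s.
Cycle = t_tx + RTT = 9.72036e-05 s.
Utilization = t_tx / cycle = 4.65455e-06/9.72036e-05 = 4.79 %.

4.79 %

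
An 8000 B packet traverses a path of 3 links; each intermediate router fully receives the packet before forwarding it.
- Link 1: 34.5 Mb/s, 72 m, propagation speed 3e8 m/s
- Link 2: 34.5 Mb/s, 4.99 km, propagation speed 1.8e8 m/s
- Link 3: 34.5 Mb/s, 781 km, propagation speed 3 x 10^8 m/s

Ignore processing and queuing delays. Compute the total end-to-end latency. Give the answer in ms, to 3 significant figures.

L = 8000 × 8 = 64000 bits.
Transmission delay per hop = L/R = 64000/34500000 = 1.85507 ms; 3 hops → 5.56522 ms.
Propagation delays (d/s per hop): 0.00024, 0.0277222, 2.60333 ms; sum = 2.6313 ms.
End-to-end = 8.20 ms.

8.20 ms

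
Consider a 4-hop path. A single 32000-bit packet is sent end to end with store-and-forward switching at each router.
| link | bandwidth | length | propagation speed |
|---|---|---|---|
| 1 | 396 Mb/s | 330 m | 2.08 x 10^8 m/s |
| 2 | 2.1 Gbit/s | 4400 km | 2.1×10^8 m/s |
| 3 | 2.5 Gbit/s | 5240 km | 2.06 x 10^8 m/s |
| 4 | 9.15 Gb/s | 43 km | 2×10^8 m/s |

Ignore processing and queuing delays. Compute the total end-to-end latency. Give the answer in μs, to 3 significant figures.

46700 μs

Transmission delays (L/R per hop): 80.8081, 15.2381, 12.8, 3.49727 μs; sum = 112.343 μs.
Propagation delays (d/s per hop): 1.58654, 20952.4, 25436.9, 215 μs; sum = 46605.9 μs.
End-to-end = 46700 μs.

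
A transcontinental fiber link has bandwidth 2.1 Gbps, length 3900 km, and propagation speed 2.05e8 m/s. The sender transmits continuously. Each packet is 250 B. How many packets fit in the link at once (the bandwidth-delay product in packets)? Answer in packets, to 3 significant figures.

Propagation delay = 3900000 / 2.05e+08 = 0.0190244 s.
BDP = R × t_prop = 2100000000 × 0.0190244 = 39951200 bits.
In packets of 2000 bits: 20000 packets.

20000 packets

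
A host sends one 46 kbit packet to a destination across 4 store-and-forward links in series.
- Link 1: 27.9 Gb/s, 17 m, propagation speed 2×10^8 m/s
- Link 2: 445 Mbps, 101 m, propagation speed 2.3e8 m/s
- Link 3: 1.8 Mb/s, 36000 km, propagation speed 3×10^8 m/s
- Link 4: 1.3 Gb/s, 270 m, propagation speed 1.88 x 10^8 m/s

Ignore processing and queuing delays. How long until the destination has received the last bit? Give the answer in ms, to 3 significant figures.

L = 46000 bits.
Transmission delays (L/R per hop): 0.00164875, 0.103371, 25.5556, 0.0353846 ms; sum = 25.696 ms.
Propagation delays (d/s per hop): 8.5e-05, 0.00043913, 120, 0.00143617 ms; sum = 120.002 ms.
End-to-end = 146 ms.

146 ms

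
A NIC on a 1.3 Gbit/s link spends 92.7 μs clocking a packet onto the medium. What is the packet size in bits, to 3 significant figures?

L = R × t_tx = 1300000000 b/s × 9.27e-05 s = 120510 bits.

121000 bits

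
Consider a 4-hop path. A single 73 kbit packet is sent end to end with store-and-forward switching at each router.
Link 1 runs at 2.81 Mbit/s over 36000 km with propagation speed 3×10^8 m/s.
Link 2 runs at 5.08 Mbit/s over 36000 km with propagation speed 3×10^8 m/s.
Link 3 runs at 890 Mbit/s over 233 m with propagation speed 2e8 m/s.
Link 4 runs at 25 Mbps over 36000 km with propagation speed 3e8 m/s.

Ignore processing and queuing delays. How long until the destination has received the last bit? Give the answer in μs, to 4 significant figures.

L = 73000 bits.
Transmission delays (L/R per hop): 25978.6, 14370.1, 82.0225, 2920 μs; sum = 43350.7 μs.
Propagation delays (d/s per hop): 120000, 120000, 1.165, 120000 μs; sum = 360001 μs.
End-to-end = 403400 μs.

403400 μs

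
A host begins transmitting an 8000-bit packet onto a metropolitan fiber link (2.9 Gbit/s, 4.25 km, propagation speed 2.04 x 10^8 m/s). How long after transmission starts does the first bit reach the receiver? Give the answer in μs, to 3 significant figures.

First bit experiences only propagation delay: d/s = 4250/204000000 = 20.8 μs.

20.8 μs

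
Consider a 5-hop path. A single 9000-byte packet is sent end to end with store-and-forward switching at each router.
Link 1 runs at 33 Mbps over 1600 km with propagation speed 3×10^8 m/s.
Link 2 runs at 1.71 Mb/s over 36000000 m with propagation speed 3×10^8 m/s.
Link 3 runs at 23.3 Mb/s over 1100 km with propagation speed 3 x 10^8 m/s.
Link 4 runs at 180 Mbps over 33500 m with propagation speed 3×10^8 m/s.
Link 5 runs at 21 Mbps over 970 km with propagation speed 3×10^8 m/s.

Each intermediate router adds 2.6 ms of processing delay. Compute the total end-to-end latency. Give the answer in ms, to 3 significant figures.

L = 9000 × 8 = 72000 bits.
Transmission delays (L/R per hop): 2.18182, 42.1053, 3.09013, 0.4, 3.42857 ms; sum = 51.2058 ms.
Propagation delays (d/s per hop): 5.33333, 120, 3.66667, 0.111667, 3.23333 ms; sum = 132.345 ms.
Processing at 4 router(s): 4 × 2.6 ms = 10.4 ms.
End-to-end = 194 ms.

194 ms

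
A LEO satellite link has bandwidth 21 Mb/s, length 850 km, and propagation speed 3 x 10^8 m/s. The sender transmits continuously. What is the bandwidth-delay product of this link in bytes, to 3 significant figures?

Propagation delay = 850000 / 300000000 = 0.00283333 s.
BDP = R × t_prop = 21000000 × 0.00283333 = 59500 bits.
In bytes: 59500/8 = 7440 bytes.

7440 bytes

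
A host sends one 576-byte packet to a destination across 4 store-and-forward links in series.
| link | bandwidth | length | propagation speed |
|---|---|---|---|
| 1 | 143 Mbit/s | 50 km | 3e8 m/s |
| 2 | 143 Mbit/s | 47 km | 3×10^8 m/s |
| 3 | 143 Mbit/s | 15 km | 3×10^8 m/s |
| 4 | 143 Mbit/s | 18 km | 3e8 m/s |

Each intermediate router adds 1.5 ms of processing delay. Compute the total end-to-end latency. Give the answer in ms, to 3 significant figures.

5.06 ms

L = 576 × 8 = 4608 bits.
Transmission delay per hop = L/R = 4608/143000000 = 0.0322238 ms; 4 hops → 0.128895 ms.
Propagation delays (d/s per hop): 0.166667, 0.156667, 0.05, 0.06 ms; sum = 0.433333 ms.
Processing at 3 router(s): 3 × 1.5 ms = 4.5 ms.
End-to-end = 5.06 ms.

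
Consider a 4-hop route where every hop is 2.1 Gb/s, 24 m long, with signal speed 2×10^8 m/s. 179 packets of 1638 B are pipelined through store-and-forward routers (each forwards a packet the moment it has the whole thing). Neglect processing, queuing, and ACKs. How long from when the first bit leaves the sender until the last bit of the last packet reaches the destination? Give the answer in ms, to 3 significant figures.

1.14 ms

Per-hop transmission t_tx = L/R = 13104/2100000000 = 0.00624 ms.
Per-hop propagation t_prop = 24/200000000 = 0.00012 ms.
Pipeline fill: first packet needs 4·t_tx to clear all hops; remaining 178 packets each add one t_tx.
Total = (4+179-1)·t_tx + 4·t_prop = 182·0.00624 + 4·0.00012 = 1.14 ms.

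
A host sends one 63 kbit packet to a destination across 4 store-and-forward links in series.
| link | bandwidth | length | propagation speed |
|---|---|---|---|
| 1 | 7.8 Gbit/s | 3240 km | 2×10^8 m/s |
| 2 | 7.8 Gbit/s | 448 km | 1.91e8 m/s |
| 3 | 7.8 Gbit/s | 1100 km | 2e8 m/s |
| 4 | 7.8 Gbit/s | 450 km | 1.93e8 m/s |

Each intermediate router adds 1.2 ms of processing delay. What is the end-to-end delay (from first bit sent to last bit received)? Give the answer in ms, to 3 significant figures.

30.0 ms

L = 63000 bits.
Transmission delay per hop = L/R = 63000/7800000000 = 0.00807692 ms; 4 hops → 0.0323077 ms.
Propagation delays (d/s per hop): 16.2, 2.34555, 5.5, 2.33161 ms; sum = 26.3772 ms.
Processing at 3 router(s): 3 × 1.2 ms = 3.6 ms.
End-to-end = 30.0 ms.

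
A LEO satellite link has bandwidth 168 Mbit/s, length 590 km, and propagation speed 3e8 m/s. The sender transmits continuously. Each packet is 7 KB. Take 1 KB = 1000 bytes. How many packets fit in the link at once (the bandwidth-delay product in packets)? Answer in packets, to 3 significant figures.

5.90 packets

Propagation delay = 590000 / 300000000 = 0.00196667 s.
BDP = R × t_prop = 168000000 × 0.00196667 = 330400 bits.
In packets of 56000 bits: 5.90 packets.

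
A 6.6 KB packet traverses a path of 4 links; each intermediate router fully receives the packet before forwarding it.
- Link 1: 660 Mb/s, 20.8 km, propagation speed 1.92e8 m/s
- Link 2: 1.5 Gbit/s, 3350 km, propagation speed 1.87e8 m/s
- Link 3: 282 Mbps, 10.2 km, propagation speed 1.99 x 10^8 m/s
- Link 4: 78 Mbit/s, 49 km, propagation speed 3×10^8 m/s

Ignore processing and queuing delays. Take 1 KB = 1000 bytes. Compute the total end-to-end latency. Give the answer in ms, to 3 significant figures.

19.2 ms

L = 52800 bits.
Transmission delays (L/R per hop): 0.08, 0.0352, 0.187234, 0.676923 ms; sum = 0.979357 ms.
Propagation delays (d/s per hop): 0.108333, 17.9144, 0.0512563, 0.163333 ms; sum = 18.2374 ms.
End-to-end = 19.2 ms.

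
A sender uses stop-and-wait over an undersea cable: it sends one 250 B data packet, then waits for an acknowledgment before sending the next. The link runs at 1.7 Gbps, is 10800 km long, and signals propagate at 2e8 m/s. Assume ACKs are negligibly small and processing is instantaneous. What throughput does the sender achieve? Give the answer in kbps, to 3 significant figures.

t_tx = L/R = 2000/1700000000 = 1.17647e-06 s.
t_prop = 10800000/200000000 = 0.054 s; RTT = 0.108 s.
Cycle = t_tx + RTT = 0.108001 s.
Throughput = L / cycle = 2000 / 0.108001 = 18.5 kbps.

18.5 kbps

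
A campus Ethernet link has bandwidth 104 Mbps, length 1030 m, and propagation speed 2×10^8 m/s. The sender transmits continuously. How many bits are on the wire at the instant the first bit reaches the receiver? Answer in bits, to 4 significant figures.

Propagation delay = 1030 / 200000000 = 5.15e-06 s.
BDP = R × t_prop = 104000000 × 5.15e-06 = 535.6 bits.

535.6 bits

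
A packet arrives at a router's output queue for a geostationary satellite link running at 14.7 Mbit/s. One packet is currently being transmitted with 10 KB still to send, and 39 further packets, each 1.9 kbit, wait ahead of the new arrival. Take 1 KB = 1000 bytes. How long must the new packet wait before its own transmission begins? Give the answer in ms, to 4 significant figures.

10.48 ms

Each queued packet: L/R = 1900/14700000 = 0.129252 ms.
39 queued → 5.04082 ms.
Plus remaining 80000 bits of current packet: 5.44218 ms.
Queuing delay = 10.48 ms.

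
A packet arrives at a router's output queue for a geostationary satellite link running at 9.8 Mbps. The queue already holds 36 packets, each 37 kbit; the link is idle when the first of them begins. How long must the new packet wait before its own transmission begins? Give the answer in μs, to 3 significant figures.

136000 μs

Each queued packet: L/R = 37000/9800000 = 3775.51 μs.
36 queued → 135918 μs.
Queuing delay = 136000 μs.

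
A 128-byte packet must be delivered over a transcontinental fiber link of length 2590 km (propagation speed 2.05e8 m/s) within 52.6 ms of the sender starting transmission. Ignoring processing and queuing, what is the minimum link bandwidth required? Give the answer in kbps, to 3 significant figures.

L = 1024 bits.
Propagation delay = 2590000 / 2.05e+08 = 12.6341 ms.
Transmission budget = 52.6 − 12.6341 = 39.9659 ms.
R ≥ L / t_tx = 1024 bits / 0.0399659 s = 25.6 kbps.

25.6 kbps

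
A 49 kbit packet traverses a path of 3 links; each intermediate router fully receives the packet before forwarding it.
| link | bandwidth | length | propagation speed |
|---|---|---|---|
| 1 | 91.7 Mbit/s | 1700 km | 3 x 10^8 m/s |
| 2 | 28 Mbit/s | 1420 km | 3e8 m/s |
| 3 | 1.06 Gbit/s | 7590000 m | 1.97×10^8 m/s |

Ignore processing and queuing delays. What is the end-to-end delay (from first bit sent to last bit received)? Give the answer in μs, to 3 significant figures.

51300 μs

L = 49000 bits.
Transmission delays (L/R per hop): 534.351, 1750, 46.2264 μs; sum = 2330.58 μs.
Propagation delays (d/s per hop): 5666.67, 4733.33, 38527.9 μs; sum = 48927.9 μs.
End-to-end = 51300 μs.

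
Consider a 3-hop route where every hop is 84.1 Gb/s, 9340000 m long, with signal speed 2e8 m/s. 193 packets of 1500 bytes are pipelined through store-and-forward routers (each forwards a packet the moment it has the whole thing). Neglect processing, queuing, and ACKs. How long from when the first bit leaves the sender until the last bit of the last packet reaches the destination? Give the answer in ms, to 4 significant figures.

Per-hop transmission t_tx = L/R = 12000/84100000000 = 0.000142687 ms.
Per-hop propagation t_prop = 9340000/200000000 = 46.7 ms.
Pipeline fill: first packet needs 3·t_tx to clear all hops; remaining 192 packets each add one t_tx.
Total = (3+193-1)·t_tx + 3·t_prop = 195·0.000142687 + 3·46.7 = 140.1 ms.

140.1 ms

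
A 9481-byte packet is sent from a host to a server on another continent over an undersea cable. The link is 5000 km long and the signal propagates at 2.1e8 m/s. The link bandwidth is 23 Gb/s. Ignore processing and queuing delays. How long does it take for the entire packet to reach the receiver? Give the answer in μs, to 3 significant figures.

L = 9481 × 8 = 75848 bits.
Transmission delay = L/R = 75848 / 23000000000 = 3.29774 μs.
Propagation delay = d/s = 5000000 m / 210000000 m/s = 23809.5 μs.
Total = 23800 μs.

23800 μs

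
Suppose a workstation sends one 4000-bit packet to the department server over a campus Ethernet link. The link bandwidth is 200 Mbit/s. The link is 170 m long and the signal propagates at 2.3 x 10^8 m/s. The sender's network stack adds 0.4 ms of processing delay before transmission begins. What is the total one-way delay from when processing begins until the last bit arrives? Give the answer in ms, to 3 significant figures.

0.421 ms

Transmission delay = L/R = 4000 / 200000000 = 0.02 ms.
Propagation delay = d/s = 170 m / 2.3e+08 m/s = 0.00073913 ms.
Plus processing delay 0.4 ms = 0.4 ms.
Total = 0.421 ms.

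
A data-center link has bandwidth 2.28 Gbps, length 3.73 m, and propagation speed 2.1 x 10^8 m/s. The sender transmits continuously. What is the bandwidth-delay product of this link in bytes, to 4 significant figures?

5.062 bytes

Propagation delay = 3.73 / 210000000 = 1.77619e-08 s.
BDP = R × t_prop = 2280000000 × 1.77619e-08 = 40.4971 bits.
In bytes: 40.4971/8 = 5.062 bytes.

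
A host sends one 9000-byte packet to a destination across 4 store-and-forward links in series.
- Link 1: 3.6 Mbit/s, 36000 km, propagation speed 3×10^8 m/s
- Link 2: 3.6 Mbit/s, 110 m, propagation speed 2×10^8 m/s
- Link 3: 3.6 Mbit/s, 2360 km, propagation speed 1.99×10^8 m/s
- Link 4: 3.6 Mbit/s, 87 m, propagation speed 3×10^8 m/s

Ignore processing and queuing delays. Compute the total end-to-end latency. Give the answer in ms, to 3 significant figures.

212 ms

L = 9000 × 8 = 72000 bits.
Transmission delay per hop = L/R = 72000/3600000 = 20 ms; 4 hops → 80 ms.
Propagation delays (d/s per hop): 120, 0.00055, 11.8593, 0.00029 ms; sum = 131.86 ms.
End-to-end = 212 ms.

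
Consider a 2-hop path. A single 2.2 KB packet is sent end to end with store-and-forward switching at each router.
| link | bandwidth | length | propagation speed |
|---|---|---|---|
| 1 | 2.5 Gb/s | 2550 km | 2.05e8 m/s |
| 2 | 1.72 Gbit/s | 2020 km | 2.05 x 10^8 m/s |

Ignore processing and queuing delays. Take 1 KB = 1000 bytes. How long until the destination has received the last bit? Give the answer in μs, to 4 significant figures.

L = 17600 bits.
Transmission delays (L/R per hop): 7.04, 10.2326 μs; sum = 17.2726 μs.
Propagation delays (d/s per hop): 12439, 9853.66 μs; sum = 22292.7 μs.
End-to-end = 22310 μs.

22310 μs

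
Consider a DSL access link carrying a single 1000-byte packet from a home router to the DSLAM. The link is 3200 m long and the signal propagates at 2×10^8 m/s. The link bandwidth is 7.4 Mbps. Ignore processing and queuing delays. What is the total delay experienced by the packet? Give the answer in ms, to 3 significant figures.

1.10 ms

L = 1000 × 8 = 8000 bits.
Transmission delay = L/R = 8000 / 7400000 = 1.08108 ms.
Propagation delay = d/s = 3200 m / 200000000 m/s = 0.016 ms.
Total = 1.10 ms.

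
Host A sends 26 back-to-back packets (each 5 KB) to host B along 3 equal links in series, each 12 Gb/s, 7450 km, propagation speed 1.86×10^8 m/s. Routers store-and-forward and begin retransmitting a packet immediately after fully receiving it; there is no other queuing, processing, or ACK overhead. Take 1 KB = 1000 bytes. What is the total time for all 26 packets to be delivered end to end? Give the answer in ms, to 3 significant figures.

Per-hop transmission t_tx = L/R = 40000/12000000000 = 0.00333333 ms.
Per-hop propagation t_prop = 7450000/186000000 = 40.0538 ms.
Pipeline fill: first packet needs 3·t_tx to clear all hops; remaining 25 packets each add one t_tx.
Total = (3+26-1)·t_tx + 3·t_prop = 28·0.00333333 + 3·40.0538 = 120 ms.

120 ms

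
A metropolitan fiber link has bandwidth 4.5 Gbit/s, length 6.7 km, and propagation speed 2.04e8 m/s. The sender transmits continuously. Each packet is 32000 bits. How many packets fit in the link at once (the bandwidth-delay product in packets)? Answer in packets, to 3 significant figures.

Propagation delay = 6700 / 204000000 = 3.28431e-05 s.
BDP = R × t_prop = 4500000000 × 3.28431e-05 = 147794 bits.
In packets of 32000 bits: 4.62 packets.

4.62 packets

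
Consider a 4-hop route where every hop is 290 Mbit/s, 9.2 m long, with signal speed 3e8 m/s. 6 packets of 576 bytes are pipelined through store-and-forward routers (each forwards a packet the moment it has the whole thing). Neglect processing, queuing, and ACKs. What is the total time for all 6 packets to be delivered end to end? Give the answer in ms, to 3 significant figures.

Per-hop transmission t_tx = L/R = 4608/290000000 = 0.0158897 ms.
Per-hop propagation t_prop = 9.2/300000000 = 3.06667e-05 ms.
Pipeline fill: first packet needs 4·t_tx to clear all hops; remaining 5 packets each add one t_tx.
Total = (4+6-1)·t_tx + 4·t_prop = 9·0.0158897 + 4·3.06667e-05 = 0.143 ms.

0.143 ms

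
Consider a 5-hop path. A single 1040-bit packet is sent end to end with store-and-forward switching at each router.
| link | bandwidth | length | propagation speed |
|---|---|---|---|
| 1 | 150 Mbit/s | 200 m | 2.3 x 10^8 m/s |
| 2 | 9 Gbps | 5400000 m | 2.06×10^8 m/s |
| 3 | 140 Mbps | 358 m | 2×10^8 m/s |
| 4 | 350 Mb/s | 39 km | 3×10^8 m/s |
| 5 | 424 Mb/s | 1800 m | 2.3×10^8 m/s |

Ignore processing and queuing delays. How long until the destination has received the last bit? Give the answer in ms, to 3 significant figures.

Transmission delays (L/R per hop): 0.00693333, 0.000115556, 0.00742857, 0.00297143, 0.00245283 ms; sum = 0.0199017 ms.
Propagation delays (d/s per hop): 0.000869565, 26.2136, 0.00179, 0.13, 0.00782609 ms; sum = 26.3541 ms.
End-to-end = 26.4 ms.

26.4 ms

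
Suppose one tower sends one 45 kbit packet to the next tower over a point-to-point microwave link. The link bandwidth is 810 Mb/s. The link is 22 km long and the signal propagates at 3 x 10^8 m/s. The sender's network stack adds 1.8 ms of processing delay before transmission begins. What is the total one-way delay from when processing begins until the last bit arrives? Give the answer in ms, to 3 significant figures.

L = 45000 bits.
Transmission delay = L/R = 45000 / 810000000 = 0.0555556 ms.
Propagation delay = d/s = 22000 m / 300000000 m/s = 0.0733333 ms.
Plus processing delay 1.8 ms = 1.8 ms.
Total = 1.93 ms.

1.93 ms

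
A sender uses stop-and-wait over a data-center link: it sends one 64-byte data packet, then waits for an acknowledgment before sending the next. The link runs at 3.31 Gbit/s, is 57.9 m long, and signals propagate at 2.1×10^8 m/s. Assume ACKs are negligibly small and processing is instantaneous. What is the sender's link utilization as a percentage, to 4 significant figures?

21.91 %

t_tx = L/R = 512/3310000000 = 1.54683e-07 s.
t_prop = 57.9/210000000 = 2.75714e-07 s; RTT = 5.51429e-07 s.
Cycle = t_tx + RTT = 7.06111e-07 s.
Utilization = t_tx / cycle = 1.54683e-07/7.06111e-07 = 21.91 %.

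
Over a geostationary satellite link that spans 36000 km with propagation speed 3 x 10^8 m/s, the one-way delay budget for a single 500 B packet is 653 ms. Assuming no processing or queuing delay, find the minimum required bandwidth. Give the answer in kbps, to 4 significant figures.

L = 4000 bits.
Propagation delay = 36000000 / 300000000 = 120 ms.
Transmission budget = 653 − 120 = 533 ms.
R ≥ L / t_tx = 4000 bits / 0.533 s = 7.505 kbps.

7.505 kbps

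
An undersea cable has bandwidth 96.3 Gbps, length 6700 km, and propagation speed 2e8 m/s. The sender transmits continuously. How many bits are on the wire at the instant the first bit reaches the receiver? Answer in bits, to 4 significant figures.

Propagation delay = 6700000 / 200000000 = 0.0335 s.
BDP = R × t_prop = 96300000000 × 0.0335 = 3226050000 bits.

3226000000 bits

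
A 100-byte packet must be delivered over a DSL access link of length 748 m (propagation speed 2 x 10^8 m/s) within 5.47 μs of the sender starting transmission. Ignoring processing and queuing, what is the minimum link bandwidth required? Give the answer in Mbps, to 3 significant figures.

462 Mbps

L = 800 bits.
Propagation delay = 748 / 200000000 = 3.74 μs.
Transmission budget = 5.47 − 3.74 = 1.73 μs.
R ≥ L / t_tx = 800 bits / 1.73e-06 s = 462 Mbps.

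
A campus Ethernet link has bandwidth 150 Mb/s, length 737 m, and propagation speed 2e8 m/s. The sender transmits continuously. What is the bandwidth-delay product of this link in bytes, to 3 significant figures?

69.1 bytes

Propagation delay = 737 / 200000000 = 3.685e-06 s.
BDP = R × t_prop = 150000000 × 3.685e-06 = 552.75 bits.
In bytes: 552.75/8 = 69.1 bytes.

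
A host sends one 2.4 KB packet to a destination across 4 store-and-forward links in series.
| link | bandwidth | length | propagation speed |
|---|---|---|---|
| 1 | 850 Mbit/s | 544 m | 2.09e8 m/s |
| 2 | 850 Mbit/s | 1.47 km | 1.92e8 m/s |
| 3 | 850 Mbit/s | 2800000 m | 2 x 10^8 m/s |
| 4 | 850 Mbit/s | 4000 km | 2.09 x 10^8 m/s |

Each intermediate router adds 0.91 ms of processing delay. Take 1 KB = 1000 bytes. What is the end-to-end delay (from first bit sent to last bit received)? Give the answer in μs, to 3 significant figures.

36000 μs

L = 19200 bits.
Transmission delay per hop = L/R = 19200/850000000 = 22.5882 μs; 4 hops → 90.3529 μs.
Propagation delays (d/s per hop): 2.60287, 7.65625, 14000, 19138.8 μs; sum = 33149 μs.
Processing at 3 router(s): 3 × 0.91 ms = 2730 μs.
End-to-end = 36000 μs.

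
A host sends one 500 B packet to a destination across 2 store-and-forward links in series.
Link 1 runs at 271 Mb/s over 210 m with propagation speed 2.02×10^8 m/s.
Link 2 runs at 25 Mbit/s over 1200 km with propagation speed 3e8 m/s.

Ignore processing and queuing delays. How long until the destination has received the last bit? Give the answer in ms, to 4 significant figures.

L = 500 × 8 = 4000 bits.
Transmission delays (L/R per hop): 0.0147601, 0.16 ms; sum = 0.17476 ms.
Propagation delays (d/s per hop): 0.0010396, 4 ms; sum = 4.00104 ms.
End-to-end = 4.176 ms.

4.176 ms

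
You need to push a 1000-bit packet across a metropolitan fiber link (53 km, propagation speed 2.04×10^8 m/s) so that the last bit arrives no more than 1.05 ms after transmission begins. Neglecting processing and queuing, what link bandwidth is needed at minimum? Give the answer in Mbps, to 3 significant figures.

1.27 Mbps

Propagation delay = 53000 / 204000000 = 0.259804 ms.
Transmission budget = 1.05 − 0.259804 = 0.790196 ms.
R ≥ L / t_tx = 1000 bits / 0.000790196 s = 1.27 Mbps.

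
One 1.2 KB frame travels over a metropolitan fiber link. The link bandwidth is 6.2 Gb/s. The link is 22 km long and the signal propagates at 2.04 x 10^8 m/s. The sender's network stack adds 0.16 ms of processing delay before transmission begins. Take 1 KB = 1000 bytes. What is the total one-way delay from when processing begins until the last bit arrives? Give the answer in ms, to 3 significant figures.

0.269 ms

L = 9600 bits.
Transmission delay = L/R = 9600 / 6200000000 = 0.00154839 ms.
Propagation delay = d/s = 22000 m / 204000000 m/s = 0.107843 ms.
Plus processing delay 0.16 ms = 0.16 ms.
Total = 0.269 ms.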